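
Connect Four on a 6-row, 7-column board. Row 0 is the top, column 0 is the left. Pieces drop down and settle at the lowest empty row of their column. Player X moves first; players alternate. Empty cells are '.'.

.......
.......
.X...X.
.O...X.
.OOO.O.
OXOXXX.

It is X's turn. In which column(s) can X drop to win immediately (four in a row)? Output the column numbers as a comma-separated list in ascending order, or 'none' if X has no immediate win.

col 0: drop X → no win
col 1: drop X → no win
col 2: drop X → no win
col 3: drop X → no win
col 4: drop X → no win
col 5: drop X → no win
col 6: drop X → WIN!

Answer: 6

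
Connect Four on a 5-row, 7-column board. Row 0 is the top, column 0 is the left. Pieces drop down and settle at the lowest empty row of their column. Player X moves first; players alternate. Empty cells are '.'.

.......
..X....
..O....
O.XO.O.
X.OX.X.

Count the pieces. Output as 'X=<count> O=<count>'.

X=5 O=5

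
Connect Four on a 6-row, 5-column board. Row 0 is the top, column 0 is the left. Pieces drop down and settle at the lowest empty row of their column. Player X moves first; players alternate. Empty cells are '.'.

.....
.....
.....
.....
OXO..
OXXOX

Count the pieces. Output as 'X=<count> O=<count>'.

X=4 O=4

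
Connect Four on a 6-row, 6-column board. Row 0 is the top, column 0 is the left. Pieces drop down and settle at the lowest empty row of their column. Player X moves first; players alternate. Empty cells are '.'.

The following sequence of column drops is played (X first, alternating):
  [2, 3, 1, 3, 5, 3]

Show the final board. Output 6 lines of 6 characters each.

Move 1: X drops in col 2, lands at row 5
Move 2: O drops in col 3, lands at row 5
Move 3: X drops in col 1, lands at row 5
Move 4: O drops in col 3, lands at row 4
Move 5: X drops in col 5, lands at row 5
Move 6: O drops in col 3, lands at row 3

Answer: ......
......
......
...O..
...O..
.XXO.X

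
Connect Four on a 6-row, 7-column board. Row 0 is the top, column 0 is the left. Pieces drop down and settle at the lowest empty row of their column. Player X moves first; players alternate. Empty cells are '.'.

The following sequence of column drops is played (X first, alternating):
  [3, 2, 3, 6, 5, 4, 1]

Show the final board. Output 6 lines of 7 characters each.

Answer: .......
.......
.......
.......
...X...
.XOXOXO

Derivation:
Move 1: X drops in col 3, lands at row 5
Move 2: O drops in col 2, lands at row 5
Move 3: X drops in col 3, lands at row 4
Move 4: O drops in col 6, lands at row 5
Move 5: X drops in col 5, lands at row 5
Move 6: O drops in col 4, lands at row 5
Move 7: X drops in col 1, lands at row 5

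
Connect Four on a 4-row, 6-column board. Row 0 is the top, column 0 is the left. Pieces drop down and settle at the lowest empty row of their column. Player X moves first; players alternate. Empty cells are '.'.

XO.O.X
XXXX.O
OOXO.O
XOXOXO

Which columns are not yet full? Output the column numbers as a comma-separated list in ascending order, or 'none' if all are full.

col 0: top cell = 'X' → FULL
col 1: top cell = 'O' → FULL
col 2: top cell = '.' → open
col 3: top cell = 'O' → FULL
col 4: top cell = '.' → open
col 5: top cell = 'X' → FULL

Answer: 2,4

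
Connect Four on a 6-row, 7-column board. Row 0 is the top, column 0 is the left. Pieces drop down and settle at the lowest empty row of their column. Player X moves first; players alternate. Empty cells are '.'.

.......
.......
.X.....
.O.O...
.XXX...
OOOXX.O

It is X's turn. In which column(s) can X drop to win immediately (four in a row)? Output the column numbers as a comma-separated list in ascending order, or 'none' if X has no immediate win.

Answer: 0,2,4

Derivation:
col 0: drop X → WIN!
col 1: drop X → no win
col 2: drop X → WIN!
col 3: drop X → no win
col 4: drop X → WIN!
col 5: drop X → no win
col 6: drop X → no win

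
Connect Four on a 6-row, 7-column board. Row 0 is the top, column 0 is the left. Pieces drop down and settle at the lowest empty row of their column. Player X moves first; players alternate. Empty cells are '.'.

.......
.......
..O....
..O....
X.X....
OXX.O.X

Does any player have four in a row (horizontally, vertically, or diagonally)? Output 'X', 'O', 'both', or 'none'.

none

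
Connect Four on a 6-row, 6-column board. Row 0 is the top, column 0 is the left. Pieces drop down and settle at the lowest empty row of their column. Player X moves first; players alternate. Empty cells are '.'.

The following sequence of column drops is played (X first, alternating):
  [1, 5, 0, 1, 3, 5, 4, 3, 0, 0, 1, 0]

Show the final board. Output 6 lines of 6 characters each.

Answer: ......
......
O.....
OX....
XO.O.O
XX.XXO

Derivation:
Move 1: X drops in col 1, lands at row 5
Move 2: O drops in col 5, lands at row 5
Move 3: X drops in col 0, lands at row 5
Move 4: O drops in col 1, lands at row 4
Move 5: X drops in col 3, lands at row 5
Move 6: O drops in col 5, lands at row 4
Move 7: X drops in col 4, lands at row 5
Move 8: O drops in col 3, lands at row 4
Move 9: X drops in col 0, lands at row 4
Move 10: O drops in col 0, lands at row 3
Move 11: X drops in col 1, lands at row 3
Move 12: O drops in col 0, lands at row 2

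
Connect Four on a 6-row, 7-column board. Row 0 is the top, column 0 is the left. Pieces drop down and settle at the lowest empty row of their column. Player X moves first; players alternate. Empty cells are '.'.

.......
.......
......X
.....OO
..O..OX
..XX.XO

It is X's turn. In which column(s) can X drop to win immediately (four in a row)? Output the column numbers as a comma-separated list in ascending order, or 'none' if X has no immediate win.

col 0: drop X → no win
col 1: drop X → no win
col 2: drop X → no win
col 3: drop X → no win
col 4: drop X → WIN!
col 5: drop X → no win
col 6: drop X → no win

Answer: 4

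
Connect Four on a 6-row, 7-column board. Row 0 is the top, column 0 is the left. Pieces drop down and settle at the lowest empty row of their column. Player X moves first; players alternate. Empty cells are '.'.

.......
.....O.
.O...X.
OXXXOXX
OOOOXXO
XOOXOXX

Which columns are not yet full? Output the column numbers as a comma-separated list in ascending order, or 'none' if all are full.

Answer: 0,1,2,3,4,5,6

Derivation:
col 0: top cell = '.' → open
col 1: top cell = '.' → open
col 2: top cell = '.' → open
col 3: top cell = '.' → open
col 4: top cell = '.' → open
col 5: top cell = '.' → open
col 6: top cell = '.' → open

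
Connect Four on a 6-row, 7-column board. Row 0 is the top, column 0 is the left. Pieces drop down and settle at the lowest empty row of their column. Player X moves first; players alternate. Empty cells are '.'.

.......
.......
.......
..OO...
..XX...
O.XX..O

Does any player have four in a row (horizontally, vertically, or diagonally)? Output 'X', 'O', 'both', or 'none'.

none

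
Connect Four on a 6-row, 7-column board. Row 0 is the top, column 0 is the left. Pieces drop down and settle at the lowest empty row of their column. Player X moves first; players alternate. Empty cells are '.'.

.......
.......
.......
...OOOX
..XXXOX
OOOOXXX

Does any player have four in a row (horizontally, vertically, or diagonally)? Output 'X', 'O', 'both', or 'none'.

O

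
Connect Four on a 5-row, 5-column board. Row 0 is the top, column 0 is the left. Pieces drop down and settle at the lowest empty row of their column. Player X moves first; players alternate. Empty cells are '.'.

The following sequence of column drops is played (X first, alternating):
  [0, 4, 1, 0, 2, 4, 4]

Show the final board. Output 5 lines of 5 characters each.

Answer: .....
.....
....X
O...O
XXX.O

Derivation:
Move 1: X drops in col 0, lands at row 4
Move 2: O drops in col 4, lands at row 4
Move 3: X drops in col 1, lands at row 4
Move 4: O drops in col 0, lands at row 3
Move 5: X drops in col 2, lands at row 4
Move 6: O drops in col 4, lands at row 3
Move 7: X drops in col 4, lands at row 2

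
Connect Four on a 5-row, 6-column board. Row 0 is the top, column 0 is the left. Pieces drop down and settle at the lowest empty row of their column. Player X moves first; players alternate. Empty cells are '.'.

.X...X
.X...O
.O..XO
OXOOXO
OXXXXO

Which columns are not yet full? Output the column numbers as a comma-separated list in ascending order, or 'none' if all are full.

col 0: top cell = '.' → open
col 1: top cell = 'X' → FULL
col 2: top cell = '.' → open
col 3: top cell = '.' → open
col 4: top cell = '.' → open
col 5: top cell = 'X' → FULL

Answer: 0,2,3,4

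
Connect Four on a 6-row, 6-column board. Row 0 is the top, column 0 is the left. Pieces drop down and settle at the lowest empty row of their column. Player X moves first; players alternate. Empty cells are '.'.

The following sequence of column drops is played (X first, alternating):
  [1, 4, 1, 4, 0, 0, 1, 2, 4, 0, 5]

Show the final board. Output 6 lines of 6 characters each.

Move 1: X drops in col 1, lands at row 5
Move 2: O drops in col 4, lands at row 5
Move 3: X drops in col 1, lands at row 4
Move 4: O drops in col 4, lands at row 4
Move 5: X drops in col 0, lands at row 5
Move 6: O drops in col 0, lands at row 4
Move 7: X drops in col 1, lands at row 3
Move 8: O drops in col 2, lands at row 5
Move 9: X drops in col 4, lands at row 3
Move 10: O drops in col 0, lands at row 3
Move 11: X drops in col 5, lands at row 5

Answer: ......
......
......
OX..X.
OX..O.
XXO.OX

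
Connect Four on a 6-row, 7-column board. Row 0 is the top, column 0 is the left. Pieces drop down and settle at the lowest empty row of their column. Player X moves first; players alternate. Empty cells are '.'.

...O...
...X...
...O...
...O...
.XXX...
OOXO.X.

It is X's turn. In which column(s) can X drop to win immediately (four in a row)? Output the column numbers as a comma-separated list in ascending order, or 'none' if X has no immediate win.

Answer: 0

Derivation:
col 0: drop X → WIN!
col 1: drop X → no win
col 2: drop X → no win
col 4: drop X → no win
col 5: drop X → no win
col 6: drop X → no win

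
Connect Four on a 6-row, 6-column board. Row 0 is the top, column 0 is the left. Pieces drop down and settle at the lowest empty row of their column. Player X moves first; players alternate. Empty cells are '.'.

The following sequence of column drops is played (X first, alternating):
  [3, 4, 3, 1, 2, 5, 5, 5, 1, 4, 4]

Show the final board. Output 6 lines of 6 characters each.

Move 1: X drops in col 3, lands at row 5
Move 2: O drops in col 4, lands at row 5
Move 3: X drops in col 3, lands at row 4
Move 4: O drops in col 1, lands at row 5
Move 5: X drops in col 2, lands at row 5
Move 6: O drops in col 5, lands at row 5
Move 7: X drops in col 5, lands at row 4
Move 8: O drops in col 5, lands at row 3
Move 9: X drops in col 1, lands at row 4
Move 10: O drops in col 4, lands at row 4
Move 11: X drops in col 4, lands at row 3

Answer: ......
......
......
....XO
.X.XOX
.OXXOO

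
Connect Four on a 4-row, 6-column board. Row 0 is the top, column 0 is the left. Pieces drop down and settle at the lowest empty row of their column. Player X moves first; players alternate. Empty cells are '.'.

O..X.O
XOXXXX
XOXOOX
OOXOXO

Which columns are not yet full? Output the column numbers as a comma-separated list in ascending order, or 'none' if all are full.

Answer: 1,2,4

Derivation:
col 0: top cell = 'O' → FULL
col 1: top cell = '.' → open
col 2: top cell = '.' → open
col 3: top cell = 'X' → FULL
col 4: top cell = '.' → open
col 5: top cell = 'O' → FULL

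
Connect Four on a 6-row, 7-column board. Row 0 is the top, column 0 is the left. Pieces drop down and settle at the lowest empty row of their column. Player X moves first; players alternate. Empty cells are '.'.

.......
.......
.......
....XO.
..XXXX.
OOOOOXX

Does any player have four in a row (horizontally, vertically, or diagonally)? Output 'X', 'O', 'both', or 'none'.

both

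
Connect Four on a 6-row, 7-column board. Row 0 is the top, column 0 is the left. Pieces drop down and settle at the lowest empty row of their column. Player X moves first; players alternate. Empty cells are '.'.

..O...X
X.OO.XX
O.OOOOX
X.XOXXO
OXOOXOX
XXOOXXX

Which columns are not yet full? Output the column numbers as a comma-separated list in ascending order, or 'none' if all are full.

Answer: 0,1,3,4,5

Derivation:
col 0: top cell = '.' → open
col 1: top cell = '.' → open
col 2: top cell = 'O' → FULL
col 3: top cell = '.' → open
col 4: top cell = '.' → open
col 5: top cell = '.' → open
col 6: top cell = 'X' → FULL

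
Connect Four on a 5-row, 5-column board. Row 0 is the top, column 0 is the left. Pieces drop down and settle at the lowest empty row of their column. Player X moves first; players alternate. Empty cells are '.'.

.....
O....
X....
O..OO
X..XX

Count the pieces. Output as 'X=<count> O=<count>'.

X=4 O=4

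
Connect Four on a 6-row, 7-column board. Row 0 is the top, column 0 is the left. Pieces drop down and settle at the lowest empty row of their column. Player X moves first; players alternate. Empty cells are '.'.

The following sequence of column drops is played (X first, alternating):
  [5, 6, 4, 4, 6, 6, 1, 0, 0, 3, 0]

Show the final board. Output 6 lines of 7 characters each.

Move 1: X drops in col 5, lands at row 5
Move 2: O drops in col 6, lands at row 5
Move 3: X drops in col 4, lands at row 5
Move 4: O drops in col 4, lands at row 4
Move 5: X drops in col 6, lands at row 4
Move 6: O drops in col 6, lands at row 3
Move 7: X drops in col 1, lands at row 5
Move 8: O drops in col 0, lands at row 5
Move 9: X drops in col 0, lands at row 4
Move 10: O drops in col 3, lands at row 5
Move 11: X drops in col 0, lands at row 3

Answer: .......
.......
.......
X.....O
X...O.X
OX.OXXO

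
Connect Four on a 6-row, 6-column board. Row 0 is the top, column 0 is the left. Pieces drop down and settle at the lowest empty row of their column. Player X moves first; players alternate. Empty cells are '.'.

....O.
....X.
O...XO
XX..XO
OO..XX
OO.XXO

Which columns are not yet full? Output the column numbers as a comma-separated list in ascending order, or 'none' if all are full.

col 0: top cell = '.' → open
col 1: top cell = '.' → open
col 2: top cell = '.' → open
col 3: top cell = '.' → open
col 4: top cell = 'O' → FULL
col 5: top cell = '.' → open

Answer: 0,1,2,3,5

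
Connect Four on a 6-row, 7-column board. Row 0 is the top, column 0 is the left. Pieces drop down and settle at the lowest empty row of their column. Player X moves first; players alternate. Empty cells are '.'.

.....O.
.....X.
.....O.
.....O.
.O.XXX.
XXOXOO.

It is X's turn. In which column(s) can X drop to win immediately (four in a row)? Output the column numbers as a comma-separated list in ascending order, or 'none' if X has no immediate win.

col 0: drop X → no win
col 1: drop X → no win
col 2: drop X → WIN!
col 3: drop X → no win
col 4: drop X → no win
col 6: drop X → no win

Answer: 2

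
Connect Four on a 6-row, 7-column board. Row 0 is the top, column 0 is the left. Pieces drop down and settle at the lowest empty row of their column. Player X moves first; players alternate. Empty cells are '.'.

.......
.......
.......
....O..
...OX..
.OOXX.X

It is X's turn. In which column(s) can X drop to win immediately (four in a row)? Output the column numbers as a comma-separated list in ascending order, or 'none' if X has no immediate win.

Answer: 5

Derivation:
col 0: drop X → no win
col 1: drop X → no win
col 2: drop X → no win
col 3: drop X → no win
col 4: drop X → no win
col 5: drop X → WIN!
col 6: drop X → no win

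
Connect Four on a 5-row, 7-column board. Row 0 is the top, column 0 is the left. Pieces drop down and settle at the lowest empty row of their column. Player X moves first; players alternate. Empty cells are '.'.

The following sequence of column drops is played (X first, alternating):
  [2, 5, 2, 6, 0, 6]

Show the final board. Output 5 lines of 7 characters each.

Move 1: X drops in col 2, lands at row 4
Move 2: O drops in col 5, lands at row 4
Move 3: X drops in col 2, lands at row 3
Move 4: O drops in col 6, lands at row 4
Move 5: X drops in col 0, lands at row 4
Move 6: O drops in col 6, lands at row 3

Answer: .......
.......
.......
..X...O
X.X..OO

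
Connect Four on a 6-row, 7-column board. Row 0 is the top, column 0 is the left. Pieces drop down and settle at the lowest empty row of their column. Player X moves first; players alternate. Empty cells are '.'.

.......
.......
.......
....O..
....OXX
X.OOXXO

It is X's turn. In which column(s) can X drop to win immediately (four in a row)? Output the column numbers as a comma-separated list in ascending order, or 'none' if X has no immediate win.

Answer: none

Derivation:
col 0: drop X → no win
col 1: drop X → no win
col 2: drop X → no win
col 3: drop X → no win
col 4: drop X → no win
col 5: drop X → no win
col 6: drop X → no win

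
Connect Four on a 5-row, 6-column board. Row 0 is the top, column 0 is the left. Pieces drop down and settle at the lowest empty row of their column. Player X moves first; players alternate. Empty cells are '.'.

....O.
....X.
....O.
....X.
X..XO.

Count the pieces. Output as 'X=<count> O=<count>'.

X=4 O=3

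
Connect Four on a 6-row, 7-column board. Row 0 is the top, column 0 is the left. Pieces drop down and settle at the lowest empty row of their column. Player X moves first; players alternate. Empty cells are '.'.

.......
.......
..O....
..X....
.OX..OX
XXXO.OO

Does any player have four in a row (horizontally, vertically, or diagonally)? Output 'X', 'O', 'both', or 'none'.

none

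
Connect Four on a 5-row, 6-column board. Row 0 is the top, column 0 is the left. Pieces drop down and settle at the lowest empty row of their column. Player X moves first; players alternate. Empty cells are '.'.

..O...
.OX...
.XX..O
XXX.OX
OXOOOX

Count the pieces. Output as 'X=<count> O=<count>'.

X=9 O=8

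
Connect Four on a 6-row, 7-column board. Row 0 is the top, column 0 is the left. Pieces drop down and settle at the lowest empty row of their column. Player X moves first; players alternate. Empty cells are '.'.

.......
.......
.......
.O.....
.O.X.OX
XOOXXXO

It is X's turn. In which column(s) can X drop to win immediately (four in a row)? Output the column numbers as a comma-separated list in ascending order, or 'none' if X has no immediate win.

Answer: none

Derivation:
col 0: drop X → no win
col 1: drop X → no win
col 2: drop X → no win
col 3: drop X → no win
col 4: drop X → no win
col 5: drop X → no win
col 6: drop X → no win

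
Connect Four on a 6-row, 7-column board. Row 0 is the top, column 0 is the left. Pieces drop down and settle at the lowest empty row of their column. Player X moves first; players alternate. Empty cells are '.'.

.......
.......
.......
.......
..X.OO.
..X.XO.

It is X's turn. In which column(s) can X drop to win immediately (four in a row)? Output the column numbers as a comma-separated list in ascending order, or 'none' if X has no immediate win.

col 0: drop X → no win
col 1: drop X → no win
col 2: drop X → no win
col 3: drop X → no win
col 4: drop X → no win
col 5: drop X → no win
col 6: drop X → no win

Answer: none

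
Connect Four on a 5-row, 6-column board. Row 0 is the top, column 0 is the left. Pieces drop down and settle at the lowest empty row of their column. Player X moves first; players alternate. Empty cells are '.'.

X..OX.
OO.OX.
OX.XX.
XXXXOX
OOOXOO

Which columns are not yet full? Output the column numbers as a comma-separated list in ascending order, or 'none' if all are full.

Answer: 1,2,5

Derivation:
col 0: top cell = 'X' → FULL
col 1: top cell = '.' → open
col 2: top cell = '.' → open
col 3: top cell = 'O' → FULL
col 4: top cell = 'X' → FULL
col 5: top cell = '.' → open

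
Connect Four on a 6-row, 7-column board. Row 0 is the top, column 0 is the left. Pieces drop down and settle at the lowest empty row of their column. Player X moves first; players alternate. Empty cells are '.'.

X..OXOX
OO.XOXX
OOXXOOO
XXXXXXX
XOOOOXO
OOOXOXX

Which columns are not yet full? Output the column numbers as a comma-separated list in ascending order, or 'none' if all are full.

Answer: 1,2

Derivation:
col 0: top cell = 'X' → FULL
col 1: top cell = '.' → open
col 2: top cell = '.' → open
col 3: top cell = 'O' → FULL
col 4: top cell = 'X' → FULL
col 5: top cell = 'O' → FULL
col 6: top cell = 'X' → FULL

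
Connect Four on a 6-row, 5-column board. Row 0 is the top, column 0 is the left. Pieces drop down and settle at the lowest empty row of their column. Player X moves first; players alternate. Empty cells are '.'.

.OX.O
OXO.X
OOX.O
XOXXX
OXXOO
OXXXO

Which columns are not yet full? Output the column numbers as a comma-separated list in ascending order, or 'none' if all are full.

Answer: 0,3

Derivation:
col 0: top cell = '.' → open
col 1: top cell = 'O' → FULL
col 2: top cell = 'X' → FULL
col 3: top cell = '.' → open
col 4: top cell = 'O' → FULL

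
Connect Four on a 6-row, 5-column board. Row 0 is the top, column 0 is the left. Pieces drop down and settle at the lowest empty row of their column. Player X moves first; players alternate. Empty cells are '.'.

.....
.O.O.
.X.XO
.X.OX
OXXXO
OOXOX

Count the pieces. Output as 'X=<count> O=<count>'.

X=9 O=9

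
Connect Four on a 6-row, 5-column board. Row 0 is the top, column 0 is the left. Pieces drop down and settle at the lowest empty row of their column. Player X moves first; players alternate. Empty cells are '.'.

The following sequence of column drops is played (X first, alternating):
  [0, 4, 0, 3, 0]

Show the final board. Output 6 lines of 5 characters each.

Move 1: X drops in col 0, lands at row 5
Move 2: O drops in col 4, lands at row 5
Move 3: X drops in col 0, lands at row 4
Move 4: O drops in col 3, lands at row 5
Move 5: X drops in col 0, lands at row 3

Answer: .....
.....
.....
X....
X....
X..OO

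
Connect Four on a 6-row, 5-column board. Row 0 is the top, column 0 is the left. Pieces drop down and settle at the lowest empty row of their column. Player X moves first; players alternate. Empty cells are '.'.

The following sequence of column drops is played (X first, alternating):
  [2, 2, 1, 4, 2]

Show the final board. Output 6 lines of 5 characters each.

Answer: .....
.....
.....
..X..
..O..
.XX.O

Derivation:
Move 1: X drops in col 2, lands at row 5
Move 2: O drops in col 2, lands at row 4
Move 3: X drops in col 1, lands at row 5
Move 4: O drops in col 4, lands at row 5
Move 5: X drops in col 2, lands at row 3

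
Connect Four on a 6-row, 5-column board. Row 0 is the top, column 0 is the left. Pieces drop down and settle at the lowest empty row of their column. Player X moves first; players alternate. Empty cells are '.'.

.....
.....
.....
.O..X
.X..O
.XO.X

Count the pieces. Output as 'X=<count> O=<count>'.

X=4 O=3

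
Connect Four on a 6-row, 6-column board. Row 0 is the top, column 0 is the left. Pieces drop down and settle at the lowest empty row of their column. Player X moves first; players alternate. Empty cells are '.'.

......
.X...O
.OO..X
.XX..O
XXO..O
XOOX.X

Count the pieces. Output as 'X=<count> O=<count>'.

X=9 O=8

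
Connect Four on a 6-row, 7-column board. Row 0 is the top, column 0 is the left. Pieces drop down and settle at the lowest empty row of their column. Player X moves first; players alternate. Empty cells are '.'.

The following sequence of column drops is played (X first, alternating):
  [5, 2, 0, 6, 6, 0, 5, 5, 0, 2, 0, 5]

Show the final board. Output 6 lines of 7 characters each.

Move 1: X drops in col 5, lands at row 5
Move 2: O drops in col 2, lands at row 5
Move 3: X drops in col 0, lands at row 5
Move 4: O drops in col 6, lands at row 5
Move 5: X drops in col 6, lands at row 4
Move 6: O drops in col 0, lands at row 4
Move 7: X drops in col 5, lands at row 4
Move 8: O drops in col 5, lands at row 3
Move 9: X drops in col 0, lands at row 3
Move 10: O drops in col 2, lands at row 4
Move 11: X drops in col 0, lands at row 2
Move 12: O drops in col 5, lands at row 2

Answer: .......
.......
X....O.
X....O.
O.O..XX
X.O..XO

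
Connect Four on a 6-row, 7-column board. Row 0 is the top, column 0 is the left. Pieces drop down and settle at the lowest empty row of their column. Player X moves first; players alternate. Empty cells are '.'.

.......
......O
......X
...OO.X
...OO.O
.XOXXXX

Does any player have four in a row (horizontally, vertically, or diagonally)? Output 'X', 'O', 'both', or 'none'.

X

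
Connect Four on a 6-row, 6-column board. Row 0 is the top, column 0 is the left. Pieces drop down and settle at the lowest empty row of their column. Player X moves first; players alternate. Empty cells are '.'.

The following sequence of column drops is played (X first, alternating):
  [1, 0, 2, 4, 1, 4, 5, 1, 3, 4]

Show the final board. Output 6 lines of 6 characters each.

Answer: ......
......
......
.O..O.
.X..O.
OXXXOX

Derivation:
Move 1: X drops in col 1, lands at row 5
Move 2: O drops in col 0, lands at row 5
Move 3: X drops in col 2, lands at row 5
Move 4: O drops in col 4, lands at row 5
Move 5: X drops in col 1, lands at row 4
Move 6: O drops in col 4, lands at row 4
Move 7: X drops in col 5, lands at row 5
Move 8: O drops in col 1, lands at row 3
Move 9: X drops in col 3, lands at row 5
Move 10: O drops in col 4, lands at row 3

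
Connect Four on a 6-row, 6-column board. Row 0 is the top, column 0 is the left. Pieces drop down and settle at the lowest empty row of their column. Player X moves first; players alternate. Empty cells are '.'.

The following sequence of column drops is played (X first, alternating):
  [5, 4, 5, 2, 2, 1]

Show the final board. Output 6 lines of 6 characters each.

Move 1: X drops in col 5, lands at row 5
Move 2: O drops in col 4, lands at row 5
Move 3: X drops in col 5, lands at row 4
Move 4: O drops in col 2, lands at row 5
Move 5: X drops in col 2, lands at row 4
Move 6: O drops in col 1, lands at row 5

Answer: ......
......
......
......
..X..X
.OO.OX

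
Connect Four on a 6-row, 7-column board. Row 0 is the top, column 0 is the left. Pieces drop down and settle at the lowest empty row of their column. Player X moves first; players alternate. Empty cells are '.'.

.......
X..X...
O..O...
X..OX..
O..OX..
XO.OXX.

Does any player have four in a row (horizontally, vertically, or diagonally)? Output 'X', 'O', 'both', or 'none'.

O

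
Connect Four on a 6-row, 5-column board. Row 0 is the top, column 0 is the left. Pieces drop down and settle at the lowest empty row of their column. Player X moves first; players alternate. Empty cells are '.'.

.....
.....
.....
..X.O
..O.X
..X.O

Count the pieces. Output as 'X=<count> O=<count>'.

X=3 O=3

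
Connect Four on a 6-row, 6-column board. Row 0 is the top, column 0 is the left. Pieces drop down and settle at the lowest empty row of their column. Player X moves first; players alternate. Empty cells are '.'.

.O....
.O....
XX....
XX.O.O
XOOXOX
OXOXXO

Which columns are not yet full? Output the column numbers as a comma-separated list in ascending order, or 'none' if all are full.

col 0: top cell = '.' → open
col 1: top cell = 'O' → FULL
col 2: top cell = '.' → open
col 3: top cell = '.' → open
col 4: top cell = '.' → open
col 5: top cell = '.' → open

Answer: 0,2,3,4,5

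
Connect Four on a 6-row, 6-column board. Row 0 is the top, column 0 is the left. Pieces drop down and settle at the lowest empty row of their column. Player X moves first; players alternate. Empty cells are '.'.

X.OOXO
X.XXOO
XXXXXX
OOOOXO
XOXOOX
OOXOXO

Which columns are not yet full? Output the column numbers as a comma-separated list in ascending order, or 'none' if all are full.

Answer: 1

Derivation:
col 0: top cell = 'X' → FULL
col 1: top cell = '.' → open
col 2: top cell = 'O' → FULL
col 3: top cell = 'O' → FULL
col 4: top cell = 'X' → FULL
col 5: top cell = 'O' → FULL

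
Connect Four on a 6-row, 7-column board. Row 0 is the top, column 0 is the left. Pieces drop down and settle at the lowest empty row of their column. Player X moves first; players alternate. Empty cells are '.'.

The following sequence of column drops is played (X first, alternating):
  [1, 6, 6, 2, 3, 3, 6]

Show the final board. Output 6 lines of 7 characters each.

Answer: .......
.......
.......
......X
...O..X
.XOX..O

Derivation:
Move 1: X drops in col 1, lands at row 5
Move 2: O drops in col 6, lands at row 5
Move 3: X drops in col 6, lands at row 4
Move 4: O drops in col 2, lands at row 5
Move 5: X drops in col 3, lands at row 5
Move 6: O drops in col 3, lands at row 4
Move 7: X drops in col 6, lands at row 3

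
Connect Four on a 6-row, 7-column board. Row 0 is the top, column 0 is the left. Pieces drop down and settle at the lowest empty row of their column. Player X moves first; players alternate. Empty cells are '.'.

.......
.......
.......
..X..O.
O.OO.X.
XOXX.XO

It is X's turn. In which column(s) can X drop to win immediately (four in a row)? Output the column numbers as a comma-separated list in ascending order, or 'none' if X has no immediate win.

col 0: drop X → no win
col 1: drop X → no win
col 2: drop X → no win
col 3: drop X → no win
col 4: drop X → WIN!
col 5: drop X → no win
col 6: drop X → no win

Answer: 4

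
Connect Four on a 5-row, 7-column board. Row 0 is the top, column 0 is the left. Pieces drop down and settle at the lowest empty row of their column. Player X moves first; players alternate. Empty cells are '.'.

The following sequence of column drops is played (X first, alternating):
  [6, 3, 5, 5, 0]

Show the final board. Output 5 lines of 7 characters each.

Answer: .......
.......
.......
.....O.
X..O.XX

Derivation:
Move 1: X drops in col 6, lands at row 4
Move 2: O drops in col 3, lands at row 4
Move 3: X drops in col 5, lands at row 4
Move 4: O drops in col 5, lands at row 3
Move 5: X drops in col 0, lands at row 4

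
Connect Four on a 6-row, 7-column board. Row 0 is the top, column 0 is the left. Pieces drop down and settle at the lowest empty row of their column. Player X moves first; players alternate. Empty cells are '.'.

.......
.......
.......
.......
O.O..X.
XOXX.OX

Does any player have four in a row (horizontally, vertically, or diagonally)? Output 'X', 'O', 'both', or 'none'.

none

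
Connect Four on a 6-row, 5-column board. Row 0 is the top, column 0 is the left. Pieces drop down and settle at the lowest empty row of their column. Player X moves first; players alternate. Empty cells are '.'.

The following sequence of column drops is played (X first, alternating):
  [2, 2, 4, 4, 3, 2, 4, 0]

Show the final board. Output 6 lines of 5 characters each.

Answer: .....
.....
.....
..O.X
..O.O
O.XXX

Derivation:
Move 1: X drops in col 2, lands at row 5
Move 2: O drops in col 2, lands at row 4
Move 3: X drops in col 4, lands at row 5
Move 4: O drops in col 4, lands at row 4
Move 5: X drops in col 3, lands at row 5
Move 6: O drops in col 2, lands at row 3
Move 7: X drops in col 4, lands at row 3
Move 8: O drops in col 0, lands at row 5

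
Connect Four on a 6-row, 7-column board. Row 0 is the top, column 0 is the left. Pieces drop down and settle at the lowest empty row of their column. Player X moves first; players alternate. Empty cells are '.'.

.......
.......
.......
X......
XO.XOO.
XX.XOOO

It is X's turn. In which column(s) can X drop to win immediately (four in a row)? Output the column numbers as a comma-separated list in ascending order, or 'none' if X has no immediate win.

Answer: 0,2

Derivation:
col 0: drop X → WIN!
col 1: drop X → no win
col 2: drop X → WIN!
col 3: drop X → no win
col 4: drop X → no win
col 5: drop X → no win
col 6: drop X → no win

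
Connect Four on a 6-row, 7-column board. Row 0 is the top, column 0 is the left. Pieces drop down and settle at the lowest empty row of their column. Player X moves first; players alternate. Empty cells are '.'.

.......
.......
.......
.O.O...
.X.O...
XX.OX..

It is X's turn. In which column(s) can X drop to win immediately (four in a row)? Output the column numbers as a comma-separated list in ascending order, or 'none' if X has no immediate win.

col 0: drop X → no win
col 1: drop X → no win
col 2: drop X → no win
col 3: drop X → no win
col 4: drop X → no win
col 5: drop X → no win
col 6: drop X → no win

Answer: none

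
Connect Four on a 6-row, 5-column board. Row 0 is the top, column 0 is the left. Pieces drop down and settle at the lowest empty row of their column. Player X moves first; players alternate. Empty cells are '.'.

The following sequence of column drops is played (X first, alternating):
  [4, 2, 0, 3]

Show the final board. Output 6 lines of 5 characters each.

Answer: .....
.....
.....
.....
.....
X.OOX

Derivation:
Move 1: X drops in col 4, lands at row 5
Move 2: O drops in col 2, lands at row 5
Move 3: X drops in col 0, lands at row 5
Move 4: O drops in col 3, lands at row 5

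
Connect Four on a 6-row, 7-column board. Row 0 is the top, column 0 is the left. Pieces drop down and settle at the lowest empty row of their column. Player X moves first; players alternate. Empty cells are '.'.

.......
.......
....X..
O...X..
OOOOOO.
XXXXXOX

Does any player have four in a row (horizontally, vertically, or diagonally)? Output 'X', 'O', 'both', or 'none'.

both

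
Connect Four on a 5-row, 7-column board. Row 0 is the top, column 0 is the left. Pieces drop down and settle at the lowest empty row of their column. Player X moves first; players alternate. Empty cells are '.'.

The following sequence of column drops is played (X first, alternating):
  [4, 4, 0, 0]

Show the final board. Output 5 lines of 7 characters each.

Answer: .......
.......
.......
O...O..
X...X..

Derivation:
Move 1: X drops in col 4, lands at row 4
Move 2: O drops in col 4, lands at row 3
Move 3: X drops in col 0, lands at row 4
Move 4: O drops in col 0, lands at row 3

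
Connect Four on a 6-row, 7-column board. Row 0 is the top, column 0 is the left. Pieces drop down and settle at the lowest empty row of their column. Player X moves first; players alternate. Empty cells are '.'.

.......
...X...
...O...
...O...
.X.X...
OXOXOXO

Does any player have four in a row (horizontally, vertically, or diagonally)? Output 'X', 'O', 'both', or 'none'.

none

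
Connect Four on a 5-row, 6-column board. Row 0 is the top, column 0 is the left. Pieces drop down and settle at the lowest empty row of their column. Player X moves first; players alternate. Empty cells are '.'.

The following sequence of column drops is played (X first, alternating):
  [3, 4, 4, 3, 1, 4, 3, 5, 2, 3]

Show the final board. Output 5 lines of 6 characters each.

Move 1: X drops in col 3, lands at row 4
Move 2: O drops in col 4, lands at row 4
Move 3: X drops in col 4, lands at row 3
Move 4: O drops in col 3, lands at row 3
Move 5: X drops in col 1, lands at row 4
Move 6: O drops in col 4, lands at row 2
Move 7: X drops in col 3, lands at row 2
Move 8: O drops in col 5, lands at row 4
Move 9: X drops in col 2, lands at row 4
Move 10: O drops in col 3, lands at row 1

Answer: ......
...O..
...XO.
...OX.
.XXXOO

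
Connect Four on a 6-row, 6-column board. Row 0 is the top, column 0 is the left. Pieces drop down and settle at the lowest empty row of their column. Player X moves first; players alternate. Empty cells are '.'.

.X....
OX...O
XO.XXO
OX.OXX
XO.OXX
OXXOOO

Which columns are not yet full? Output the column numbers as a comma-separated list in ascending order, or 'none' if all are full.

col 0: top cell = '.' → open
col 1: top cell = 'X' → FULL
col 2: top cell = '.' → open
col 3: top cell = '.' → open
col 4: top cell = '.' → open
col 5: top cell = '.' → open

Answer: 0,2,3,4,5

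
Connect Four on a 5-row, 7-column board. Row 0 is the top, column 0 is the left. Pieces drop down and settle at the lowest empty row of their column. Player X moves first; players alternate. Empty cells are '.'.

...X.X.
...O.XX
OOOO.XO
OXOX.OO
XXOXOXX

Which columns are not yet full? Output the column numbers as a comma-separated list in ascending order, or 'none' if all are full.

col 0: top cell = '.' → open
col 1: top cell = '.' → open
col 2: top cell = '.' → open
col 3: top cell = 'X' → FULL
col 4: top cell = '.' → open
col 5: top cell = 'X' → FULL
col 6: top cell = '.' → open

Answer: 0,1,2,4,6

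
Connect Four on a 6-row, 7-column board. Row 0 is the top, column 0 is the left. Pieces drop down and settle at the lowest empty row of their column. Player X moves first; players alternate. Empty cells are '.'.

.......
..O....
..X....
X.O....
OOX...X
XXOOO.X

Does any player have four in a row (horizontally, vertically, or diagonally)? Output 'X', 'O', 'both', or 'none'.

none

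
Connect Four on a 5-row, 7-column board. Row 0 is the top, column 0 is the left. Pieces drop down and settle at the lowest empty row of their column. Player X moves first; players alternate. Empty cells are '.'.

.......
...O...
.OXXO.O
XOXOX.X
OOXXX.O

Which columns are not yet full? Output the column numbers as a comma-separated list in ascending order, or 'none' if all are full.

col 0: top cell = '.' → open
col 1: top cell = '.' → open
col 2: top cell = '.' → open
col 3: top cell = '.' → open
col 4: top cell = '.' → open
col 5: top cell = '.' → open
col 6: top cell = '.' → open

Answer: 0,1,2,3,4,5,6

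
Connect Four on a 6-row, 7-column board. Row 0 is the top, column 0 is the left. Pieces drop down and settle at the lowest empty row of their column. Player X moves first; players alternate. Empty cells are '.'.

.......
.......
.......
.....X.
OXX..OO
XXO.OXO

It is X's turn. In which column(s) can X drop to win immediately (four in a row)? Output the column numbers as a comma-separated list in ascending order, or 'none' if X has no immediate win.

Answer: none

Derivation:
col 0: drop X → no win
col 1: drop X → no win
col 2: drop X → no win
col 3: drop X → no win
col 4: drop X → no win
col 5: drop X → no win
col 6: drop X → no win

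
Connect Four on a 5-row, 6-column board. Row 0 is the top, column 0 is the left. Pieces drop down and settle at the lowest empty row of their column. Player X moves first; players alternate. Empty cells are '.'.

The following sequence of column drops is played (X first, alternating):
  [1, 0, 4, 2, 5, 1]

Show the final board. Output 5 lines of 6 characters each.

Move 1: X drops in col 1, lands at row 4
Move 2: O drops in col 0, lands at row 4
Move 3: X drops in col 4, lands at row 4
Move 4: O drops in col 2, lands at row 4
Move 5: X drops in col 5, lands at row 4
Move 6: O drops in col 1, lands at row 3

Answer: ......
......
......
.O....
OXO.XX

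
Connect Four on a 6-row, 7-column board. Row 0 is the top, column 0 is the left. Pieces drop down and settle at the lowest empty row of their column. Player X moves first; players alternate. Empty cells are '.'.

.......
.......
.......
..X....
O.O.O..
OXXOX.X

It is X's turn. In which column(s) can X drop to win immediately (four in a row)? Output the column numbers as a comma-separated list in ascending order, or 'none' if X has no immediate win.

Answer: none

Derivation:
col 0: drop X → no win
col 1: drop X → no win
col 2: drop X → no win
col 3: drop X → no win
col 4: drop X → no win
col 5: drop X → no win
col 6: drop X → no win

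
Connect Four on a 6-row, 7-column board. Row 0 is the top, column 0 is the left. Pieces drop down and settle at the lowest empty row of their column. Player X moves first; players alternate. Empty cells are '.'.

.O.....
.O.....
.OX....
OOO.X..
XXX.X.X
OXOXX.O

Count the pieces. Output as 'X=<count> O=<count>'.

X=10 O=9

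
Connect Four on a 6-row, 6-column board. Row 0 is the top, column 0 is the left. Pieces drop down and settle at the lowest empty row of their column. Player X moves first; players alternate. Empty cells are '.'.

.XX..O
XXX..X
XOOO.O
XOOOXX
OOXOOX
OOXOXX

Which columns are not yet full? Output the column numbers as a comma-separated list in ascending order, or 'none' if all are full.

col 0: top cell = '.' → open
col 1: top cell = 'X' → FULL
col 2: top cell = 'X' → FULL
col 3: top cell = '.' → open
col 4: top cell = '.' → open
col 5: top cell = 'O' → FULL

Answer: 0,3,4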